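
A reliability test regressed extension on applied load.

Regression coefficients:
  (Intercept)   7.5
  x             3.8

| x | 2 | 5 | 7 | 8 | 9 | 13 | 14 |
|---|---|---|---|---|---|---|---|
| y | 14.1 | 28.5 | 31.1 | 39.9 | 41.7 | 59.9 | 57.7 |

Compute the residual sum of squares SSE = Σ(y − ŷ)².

x=2: ŷ = 7.5 + 3.8·2 = 15.1; r = 14.1 − 15.1 = -1
x=5: ŷ = 7.5 + 3.8·5 = 26.5; r = 28.5 − 26.5 = 2
x=7: ŷ = 7.5 + 3.8·7 = 34.1; r = 31.1 − 34.1 = -3
x=8: ŷ = 7.5 + 3.8·8 = 37.9; r = 39.9 − 37.9 = 2
x=9: ŷ = 7.5 + 3.8·9 = 41.7; r = 41.7 − 41.7 = 0
x=13: ŷ = 7.5 + 3.8·13 = 56.9; r = 59.9 − 56.9 = 3
x=14: ŷ = 7.5 + 3.8·14 = 60.7; r = 57.7 − 60.7 = -3
SSE = 1 + 4 + 9 + 4 + 0 + 9 + 9 = 36

SSE = 36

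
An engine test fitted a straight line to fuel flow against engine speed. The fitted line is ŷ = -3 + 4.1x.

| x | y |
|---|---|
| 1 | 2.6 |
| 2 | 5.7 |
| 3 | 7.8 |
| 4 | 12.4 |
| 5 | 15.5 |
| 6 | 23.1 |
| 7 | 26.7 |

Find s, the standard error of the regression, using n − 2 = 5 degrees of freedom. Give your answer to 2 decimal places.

x=1: ŷ = -3 + 4.1·1 = 1.1; r = 2.6 − 1.1 = 1.5
x=2: ŷ = -3 + 4.1·2 = 5.2; r = 5.7 − 5.2 = 0.5
x=3: ŷ = -3 + 4.1·3 = 9.3; r = 7.8 − 9.3 = -1.5
x=4: ŷ = -3 + 4.1·4 = 13.4; r = 12.4 − 13.4 = -1
x=5: ŷ = -3 + 4.1·5 = 17.5; r = 15.5 − 17.5 = -2
x=6: ŷ = -3 + 4.1·6 = 21.6; r = 23.1 − 21.6 = 1.5
x=7: ŷ = -3 + 4.1·7 = 25.7; r = 26.7 − 25.7 = 1
SSE = 2.25 + 0.25 + 2.25 + 1 + 4 + 2.25 + 1 = 13
s = √(13/5) = √2.6 ≈ 1.61

s = 1.61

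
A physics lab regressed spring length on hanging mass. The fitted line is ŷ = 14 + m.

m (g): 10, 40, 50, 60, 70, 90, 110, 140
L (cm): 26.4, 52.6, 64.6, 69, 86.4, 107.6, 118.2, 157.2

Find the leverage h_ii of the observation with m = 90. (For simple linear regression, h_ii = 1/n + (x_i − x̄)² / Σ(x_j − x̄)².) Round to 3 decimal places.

m̄ = (10 + 40 + 50 + 60 + 70 + 90 + 110 + 140)/8 = 71.25
Σ(m − m̄)² = 3751.56 + 976.562 + 451.562 + 126.562 + 1.5625 + 351.562 + 1501.56 + 4726.56 = 11887.5
h = 1/8 + (18.75)²/11887.5 = 0.125 + 0.0295741 = 0.155

h = 0.155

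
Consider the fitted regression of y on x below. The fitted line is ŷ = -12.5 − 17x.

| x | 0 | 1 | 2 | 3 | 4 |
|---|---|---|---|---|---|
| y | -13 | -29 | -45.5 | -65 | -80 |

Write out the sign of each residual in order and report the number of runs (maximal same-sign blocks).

4 runs

x=0: ŷ = -12.5 − 17·0 = -12.5; e = -13 − (-12.5) = -0.5
x=1: ŷ = -12.5 − 17·1 = -29.5; e = -29 − (-29.5) = 0.5
x=2: ŷ = -12.5 − 17·2 = -46.5; e = -45.5 − (-46.5) = 1
x=3: ŷ = -12.5 − 17·3 = -63.5; e = -65 − (-63.5) = -1.5
x=4: ŷ = -12.5 − 17·4 = -80.5; e = -80 − (-80.5) = 0.5
Signs: − + + − +
Runs: −×1, +×2, −×1, +×1 → 4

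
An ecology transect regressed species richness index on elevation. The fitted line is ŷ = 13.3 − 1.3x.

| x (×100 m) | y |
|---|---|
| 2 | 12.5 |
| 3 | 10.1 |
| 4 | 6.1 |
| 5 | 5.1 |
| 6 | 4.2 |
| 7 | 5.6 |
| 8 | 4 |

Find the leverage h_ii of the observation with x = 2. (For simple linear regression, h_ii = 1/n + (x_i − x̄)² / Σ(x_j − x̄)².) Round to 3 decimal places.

h = 0.464

x̄ = (2 + 3 + 4 + 5 + 6 + 7 + 8)/7 = 5
Σ(x − x̄)² = 9 + 4 + 1 + 0 + 1 + 4 + 9 = 28
h = 1/7 + (-3)²/28 = 0.142857 + 0.321429 = 0.464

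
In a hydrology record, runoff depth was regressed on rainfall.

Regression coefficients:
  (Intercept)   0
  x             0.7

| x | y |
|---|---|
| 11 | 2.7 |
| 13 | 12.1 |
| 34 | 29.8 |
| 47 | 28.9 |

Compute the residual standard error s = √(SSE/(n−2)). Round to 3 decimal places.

s = 6.557

x=11: ŷ = 0.7·11 = 7.7; e = 2.7 − 7.7 = -5
x=13: ŷ = 0.7·13 = 9.1; e = 12.1 − 9.1 = 3
x=34: ŷ = 0.7·34 = 23.8; e = 29.8 − 23.8 = 6
x=47: ŷ = 0.7·47 = 32.9; e = 28.9 − 32.9 = -4
SSE = 25 + 9 + 36 + 16 = 86
s = √(86/2) = √43 ≈ 6.557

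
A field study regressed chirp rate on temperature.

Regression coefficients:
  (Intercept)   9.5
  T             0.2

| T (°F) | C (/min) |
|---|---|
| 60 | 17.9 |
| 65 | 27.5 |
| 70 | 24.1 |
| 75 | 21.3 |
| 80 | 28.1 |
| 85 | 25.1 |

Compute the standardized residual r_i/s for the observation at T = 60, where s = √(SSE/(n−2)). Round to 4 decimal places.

-0.9513

T=60: ŷ = 9.5 + 0.2·60 = 21.5; r = 17.9 − 21.5 = -3.6
T=65: ŷ = 9.5 + 0.2·65 = 22.5; r = 27.5 − 22.5 = 5
T=70: ŷ = 9.5 + 0.2·70 = 23.5; r = 24.1 − 23.5 = 0.6
T=75: ŷ = 9.5 + 0.2·75 = 24.5; r = 21.3 − 24.5 = -3.2
T=80: ŷ = 9.5 + 0.2·80 = 25.5; r = 28.1 − 25.5 = 2.6
T=85: ŷ = 9.5 + 0.2·85 = 26.5; r = 25.1 − 26.5 = -1.4
SSE = 12.96 + 25 + 0.36 + 10.24 + 6.76 + 1.96 = 57.28
s = √(57.28/4) = 3.78418
r/s = -3.6 / 3.78418 = -0.9513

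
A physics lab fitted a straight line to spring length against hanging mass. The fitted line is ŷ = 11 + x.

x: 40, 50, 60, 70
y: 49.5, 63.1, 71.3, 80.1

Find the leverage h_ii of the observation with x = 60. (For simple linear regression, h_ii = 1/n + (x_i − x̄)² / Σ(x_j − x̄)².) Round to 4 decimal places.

x̄ = (40 + 50 + 60 + 70)/4 = 55
Σ(x − x̄)² = 225 + 25 + 25 + 225 = 500
h = 1/4 + (5)²/500 = 0.25 + 0.05 = 0.3000

h = 0.3000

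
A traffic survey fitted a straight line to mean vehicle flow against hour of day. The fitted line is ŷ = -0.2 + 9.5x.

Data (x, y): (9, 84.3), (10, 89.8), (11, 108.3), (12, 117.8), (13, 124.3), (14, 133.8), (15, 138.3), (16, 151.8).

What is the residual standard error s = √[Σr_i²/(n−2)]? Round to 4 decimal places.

x=9: ŷ = -0.2 + 9.5·9 = 85.3; r = 84.3 − 85.3 = -1
x=10: ŷ = -0.2 + 9.5·10 = 94.8; r = 89.8 − 94.8 = -5
x=11: ŷ = -0.2 + 9.5·11 = 104.3; r = 108.3 − 104.3 = 4
x=12: ŷ = -0.2 + 9.5·12 = 113.8; r = 117.8 − 113.8 = 4
x=13: ŷ = -0.2 + 9.5·13 = 123.3; r = 124.3 − 123.3 = 1
x=14: ŷ = -0.2 + 9.5·14 = 132.8; r = 133.8 − 132.8 = 1
x=15: ŷ = -0.2 + 9.5·15 = 142.3; r = 138.3 − 142.3 = -4
x=16: ŷ = -0.2 + 9.5·16 = 151.8; r = 151.8 − 151.8 = 0
SSE = 1 + 25 + 16 + 16 + 1 + 1 + 16 + 0 = 76
s = √(76/6) = √12.6667 ≈ 3.5590

s = 3.5590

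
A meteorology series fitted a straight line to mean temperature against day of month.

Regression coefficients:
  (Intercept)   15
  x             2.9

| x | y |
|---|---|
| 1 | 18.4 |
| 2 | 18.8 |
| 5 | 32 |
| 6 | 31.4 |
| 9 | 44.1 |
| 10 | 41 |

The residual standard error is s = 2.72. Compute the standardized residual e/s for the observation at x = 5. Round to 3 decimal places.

0.919

ŷ = 15 + 2.9·5 = 29.5
e = 32 − 29.5 = 2.5
e/s = 2.5 / 2.72 = 0.919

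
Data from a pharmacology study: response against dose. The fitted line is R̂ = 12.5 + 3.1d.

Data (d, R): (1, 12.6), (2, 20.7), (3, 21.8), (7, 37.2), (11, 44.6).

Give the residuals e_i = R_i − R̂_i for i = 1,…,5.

d=1: R̂ = 12.5 + 3.1·1 = 15.6; e = 12.6 − 15.6 = -3
d=2: R̂ = 12.5 + 3.1·2 = 18.7; e = 20.7 − 18.7 = 2
d=3: R̂ = 12.5 + 3.1·3 = 21.8; e = 21.8 − 21.8 = 0
d=7: R̂ = 12.5 + 3.1·7 = 34.2; e = 37.2 − 34.2 = 3
d=11: R̂ = 12.5 + 3.1·11 = 46.6; e = 44.6 − 46.6 = -2

-3, 2, 0, 3, -2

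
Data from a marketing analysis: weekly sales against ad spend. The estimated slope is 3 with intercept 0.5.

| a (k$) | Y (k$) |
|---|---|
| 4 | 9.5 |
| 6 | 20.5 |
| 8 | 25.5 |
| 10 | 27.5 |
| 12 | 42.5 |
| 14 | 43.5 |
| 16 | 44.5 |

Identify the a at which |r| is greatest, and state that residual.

a = 12, r = 6

a=4: ŷ = 0.5 + 3·4 = 12.5; r = 9.5 − 12.5 = -3
a=6: ŷ = 0.5 + 3·6 = 18.5; r = 20.5 − 18.5 = 2
a=8: ŷ = 0.5 + 3·8 = 24.5; r = 25.5 − 24.5 = 1
a=10: ŷ = 0.5 + 3·10 = 30.5; r = 27.5 − 30.5 = -3
a=12: ŷ = 0.5 + 3·12 = 36.5; r = 42.5 − 36.5 = 6
a=14: ŷ = 0.5 + 3·14 = 42.5; r = 43.5 − 42.5 = 1
a=16: ŷ = 0.5 + 3·16 = 48.5; r = 44.5 − 48.5 = -4
Largest |r| is 6 at a = 12, residual 6.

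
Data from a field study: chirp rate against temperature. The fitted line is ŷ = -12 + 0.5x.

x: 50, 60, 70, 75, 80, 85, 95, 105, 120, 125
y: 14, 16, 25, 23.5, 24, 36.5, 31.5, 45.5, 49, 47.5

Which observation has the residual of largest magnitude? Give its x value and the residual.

x=50: ŷ = -12 + 0.5·50 = 13; r = 14 − 13 = 1
x=60: ŷ = -12 + 0.5·60 = 18; r = 16 − 18 = -2
x=70: ŷ = -12 + 0.5·70 = 23; r = 25 − 23 = 2
x=75: ŷ = -12 + 0.5·75 = 25.5; r = 23.5 − 25.5 = -2
x=80: ŷ = -12 + 0.5·80 = 28; r = 24 − 28 = -4
x=85: ŷ = -12 + 0.5·85 = 30.5; r = 36.5 − 30.5 = 6
x=95: ŷ = -12 + 0.5·95 = 35.5; r = 31.5 − 35.5 = -4
x=105: ŷ = -12 + 0.5·105 = 40.5; r = 45.5 − 40.5 = 5
x=120: ŷ = -12 + 0.5·120 = 48; r = 49 − 48 = 1
x=125: ŷ = -12 + 0.5·125 = 50.5; r = 47.5 − 50.5 = -3
Largest |r| is 6 at x = 85, residual 6.

x = 85, r = 6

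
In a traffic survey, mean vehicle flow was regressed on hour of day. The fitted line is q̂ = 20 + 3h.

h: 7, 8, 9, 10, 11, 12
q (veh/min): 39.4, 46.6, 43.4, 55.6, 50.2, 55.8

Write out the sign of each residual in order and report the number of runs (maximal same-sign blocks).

h=7: q̂ = 20 + 3·7 = 41; e = 39.4 − 41 = -1.6
h=8: q̂ = 20 + 3·8 = 44; e = 46.6 − 44 = 2.6
h=9: q̂ = 20 + 3·9 = 47; e = 43.4 − 47 = -3.6
h=10: q̂ = 20 + 3·10 = 50; e = 55.6 − 50 = 5.6
h=11: q̂ = 20 + 3·11 = 53; e = 50.2 − 53 = -2.8
h=12: q̂ = 20 + 3·12 = 56; e = 55.8 − 56 = -0.2
Signs: − + − + − −
Runs: −×1, +×1, −×1, +×1, −×2 → 5

5 runs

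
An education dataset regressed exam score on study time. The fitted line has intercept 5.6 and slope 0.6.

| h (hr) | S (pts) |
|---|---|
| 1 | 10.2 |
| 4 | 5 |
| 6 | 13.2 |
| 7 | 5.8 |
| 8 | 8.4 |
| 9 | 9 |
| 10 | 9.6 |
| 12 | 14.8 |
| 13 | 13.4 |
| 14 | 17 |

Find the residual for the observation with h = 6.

Ŝ = 5.6 + 0.6·6 = 9.2
e = 13.2 − 9.2 = 4

e = 4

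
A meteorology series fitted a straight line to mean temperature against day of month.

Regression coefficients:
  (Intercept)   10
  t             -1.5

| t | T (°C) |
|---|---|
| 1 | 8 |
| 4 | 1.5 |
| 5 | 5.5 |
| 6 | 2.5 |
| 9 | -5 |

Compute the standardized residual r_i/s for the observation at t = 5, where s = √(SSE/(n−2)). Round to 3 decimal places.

1.162

t=1: ŷ = 10 − 1.5·1 = 8.5; r = 8 − 8.5 = -0.5
t=4: ŷ = 10 − 1.5·4 = 4; r = 1.5 − 4 = -2.5
t=5: ŷ = 10 − 1.5·5 = 2.5; r = 5.5 − 2.5 = 3
t=6: ŷ = 10 − 1.5·6 = 1; r = 2.5 − 1 = 1.5
t=9: ŷ = 10 − 1.5·9 = -3.5; r = -5 − (-3.5) = -1.5
SSE = 0.25 + 6.25 + 9 + 2.25 + 2.25 = 20
s = √(20/3) = 2.58199
r/s = 3 / 2.58199 = 1.162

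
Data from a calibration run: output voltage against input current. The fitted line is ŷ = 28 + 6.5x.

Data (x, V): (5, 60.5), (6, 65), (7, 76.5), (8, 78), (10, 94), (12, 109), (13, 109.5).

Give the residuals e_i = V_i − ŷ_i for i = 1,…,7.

0, -2, 3, -2, 1, 3, -3

x=5: ŷ = 28 + 6.5·5 = 60.5; e = 60.5 − 60.5 = 0
x=6: ŷ = 28 + 6.5·6 = 67; e = 65 − 67 = -2
x=7: ŷ = 28 + 6.5·7 = 73.5; e = 76.5 − 73.5 = 3
x=8: ŷ = 28 + 6.5·8 = 80; e = 78 − 80 = -2
x=10: ŷ = 28 + 6.5·10 = 93; e = 94 − 93 = 1
x=12: ŷ = 28 + 6.5·12 = 106; e = 109 − 106 = 3
x=13: ŷ = 28 + 6.5·13 = 112.5; e = 109.5 − 112.5 = -3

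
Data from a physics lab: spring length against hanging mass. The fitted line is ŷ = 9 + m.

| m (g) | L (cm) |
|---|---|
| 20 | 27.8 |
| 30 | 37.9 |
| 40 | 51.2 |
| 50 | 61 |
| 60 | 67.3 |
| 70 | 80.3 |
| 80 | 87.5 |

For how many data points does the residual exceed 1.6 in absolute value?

m=20: ŷ = 9 + 20 = 29; r = 27.8 − 29 = -1.2
m=30: ŷ = 9 + 30 = 39; r = 37.9 − 39 = -1.1
m=40: ŷ = 9 + 40 = 49; r = 51.2 − 49 = 2.2
m=50: ŷ = 9 + 50 = 59; r = 61 − 59 = 2
m=60: ŷ = 9 + 60 = 69; r = 67.3 − 69 = -1.7
m=70: ŷ = 9 + 70 = 79; r = 80.3 − 79 = 1.3
m=80: ŷ = 9 + 80 = 89; r = 87.5 − 89 = -1.5
|r| > 1.6: m=40 (|r|=2.2), m=50 (|r|=2), m=60 (|r|=1.7) → 3

3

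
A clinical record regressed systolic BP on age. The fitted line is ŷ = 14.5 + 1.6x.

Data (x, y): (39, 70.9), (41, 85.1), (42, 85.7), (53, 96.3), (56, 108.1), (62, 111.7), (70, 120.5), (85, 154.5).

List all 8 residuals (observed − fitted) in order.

x=39: ŷ = 14.5 + 1.6·39 = 76.9; r = 70.9 − 76.9 = -6
x=41: ŷ = 14.5 + 1.6·41 = 80.1; r = 85.1 − 80.1 = 5
x=42: ŷ = 14.5 + 1.6·42 = 81.7; r = 85.7 − 81.7 = 4
x=53: ŷ = 14.5 + 1.6·53 = 99.3; r = 96.3 − 99.3 = -3
x=56: ŷ = 14.5 + 1.6·56 = 104.1; r = 108.1 − 104.1 = 4
x=62: ŷ = 14.5 + 1.6·62 = 113.7; r = 111.7 − 113.7 = -2
x=70: ŷ = 14.5 + 1.6·70 = 126.5; r = 120.5 − 126.5 = -6
x=85: ŷ = 14.5 + 1.6·85 = 150.5; r = 154.5 − 150.5 = 4

-6, 5, 4, -3, 4, -2, -6, 4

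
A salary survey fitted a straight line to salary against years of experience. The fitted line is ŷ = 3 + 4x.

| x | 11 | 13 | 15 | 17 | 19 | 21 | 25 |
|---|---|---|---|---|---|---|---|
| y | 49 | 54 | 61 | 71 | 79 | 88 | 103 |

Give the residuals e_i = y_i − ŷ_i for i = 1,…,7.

2, -1, -2, 0, 0, 1, 0

x=11: ŷ = 3 + 4·11 = 47; e = 49 − 47 = 2
x=13: ŷ = 3 + 4·13 = 55; e = 54 − 55 = -1
x=15: ŷ = 3 + 4·15 = 63; e = 61 − 63 = -2
x=17: ŷ = 3 + 4·17 = 71; e = 71 − 71 = 0
x=19: ŷ = 3 + 4·19 = 79; e = 79 − 79 = 0
x=21: ŷ = 3 + 4·21 = 87; e = 88 − 87 = 1
x=25: ŷ = 3 + 4·25 = 103; e = 103 − 103 = 0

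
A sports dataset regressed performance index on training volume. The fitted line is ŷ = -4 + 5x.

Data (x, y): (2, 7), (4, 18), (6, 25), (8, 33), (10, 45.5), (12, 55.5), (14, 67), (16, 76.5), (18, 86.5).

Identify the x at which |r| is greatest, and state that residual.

x = 8, r = -3

x=2: ŷ = -4 + 5·2 = 6; r = 7 − 6 = 1
x=4: ŷ = -4 + 5·4 = 16; r = 18 − 16 = 2
x=6: ŷ = -4 + 5·6 = 26; r = 25 − 26 = -1
x=8: ŷ = -4 + 5·8 = 36; r = 33 − 36 = -3
x=10: ŷ = -4 + 5·10 = 46; r = 45.5 − 46 = -0.5
x=12: ŷ = -4 + 5·12 = 56; r = 55.5 − 56 = -0.5
x=14: ŷ = -4 + 5·14 = 66; r = 67 − 66 = 1
x=16: ŷ = -4 + 5·16 = 76; r = 76.5 − 76 = 0.5
x=18: ŷ = -4 + 5·18 = 86; r = 86.5 − 86 = 0.5
Largest |r| is 3 at x = 8, residual -3.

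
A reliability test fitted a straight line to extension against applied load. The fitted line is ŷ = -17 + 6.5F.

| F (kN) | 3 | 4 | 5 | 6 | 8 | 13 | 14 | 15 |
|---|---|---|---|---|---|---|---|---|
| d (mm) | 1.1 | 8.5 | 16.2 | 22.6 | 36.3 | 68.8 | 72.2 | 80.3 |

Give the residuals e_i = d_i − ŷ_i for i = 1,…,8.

-1.4, -0.5, 0.7, 0.6, 1.3, 1.3, -1.8, -0.2

F=3: ŷ = -17 + 6.5·3 = 2.5; e = 1.1 − 2.5 = -1.4
F=4: ŷ = -17 + 6.5·4 = 9; e = 8.5 − 9 = -0.5
F=5: ŷ = -17 + 6.5·5 = 15.5; e = 16.2 − 15.5 = 0.7
F=6: ŷ = -17 + 6.5·6 = 22; e = 22.6 − 22 = 0.6
F=8: ŷ = -17 + 6.5·8 = 35; e = 36.3 − 35 = 1.3
F=13: ŷ = -17 + 6.5·13 = 67.5; e = 68.8 − 67.5 = 1.3
F=14: ŷ = -17 + 6.5·14 = 74; e = 72.2 − 74 = -1.8
F=15: ŷ = -17 + 6.5·15 = 80.5; e = 80.3 − 80.5 = -0.2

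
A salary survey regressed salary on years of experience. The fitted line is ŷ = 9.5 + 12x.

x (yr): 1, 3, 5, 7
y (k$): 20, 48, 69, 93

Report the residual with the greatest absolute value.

x=1: ŷ = 9.5 + 12·1 = 21.5; e = 20 − 21.5 = -1.5
x=3: ŷ = 9.5 + 12·3 = 45.5; e = 48 − 45.5 = 2.5
x=5: ŷ = 9.5 + 12·5 = 69.5; e = 69 − 69.5 = -0.5
x=7: ŷ = 9.5 + 12·7 = 93.5; e = 93 − 93.5 = -0.5
Largest |e| is 2.5 at x = 3, residual 2.5.

e = 2.5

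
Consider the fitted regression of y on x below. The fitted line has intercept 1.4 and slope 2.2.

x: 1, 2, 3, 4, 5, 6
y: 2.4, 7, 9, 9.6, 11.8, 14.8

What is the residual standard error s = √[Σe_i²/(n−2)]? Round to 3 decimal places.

x=1: ŷ = 1.4 + 2.2·1 = 3.6; e = 2.4 − 3.6 = -1.2
x=2: ŷ = 1.4 + 2.2·2 = 5.8; e = 7 − 5.8 = 1.2
x=3: ŷ = 1.4 + 2.2·3 = 8; e = 9 − 8 = 1
x=4: ŷ = 1.4 + 2.2·4 = 10.2; e = 9.6 − 10.2 = -0.6
x=5: ŷ = 1.4 + 2.2·5 = 12.4; e = 11.8 − 12.4 = -0.6
x=6: ŷ = 1.4 + 2.2·6 = 14.6; e = 14.8 − 14.6 = 0.2
SSE = 1.44 + 1.44 + 1 + 0.36 + 0.36 + 0.04 = 4.64
s = √(4.64/4) = √1.16 ≈ 1.077

s = 1.077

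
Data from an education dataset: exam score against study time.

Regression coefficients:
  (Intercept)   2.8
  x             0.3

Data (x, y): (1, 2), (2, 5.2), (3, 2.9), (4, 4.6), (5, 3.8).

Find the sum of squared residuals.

x=1: ŷ = 2.8 + 0.3·1 = 3.1; e = 2 − 3.1 = -1.1
x=2: ŷ = 2.8 + 0.3·2 = 3.4; e = 5.2 − 3.4 = 1.8
x=3: ŷ = 2.8 + 0.3·3 = 3.7; e = 2.9 − 3.7 = -0.8
x=4: ŷ = 2.8 + 0.3·4 = 4; e = 4.6 − 4 = 0.6
x=5: ŷ = 2.8 + 0.3·5 = 4.3; e = 3.8 − 4.3 = -0.5
SSE = 1.21 + 3.24 + 0.64 + 0.36 + 0.25 = 5.7

SSE = 5.7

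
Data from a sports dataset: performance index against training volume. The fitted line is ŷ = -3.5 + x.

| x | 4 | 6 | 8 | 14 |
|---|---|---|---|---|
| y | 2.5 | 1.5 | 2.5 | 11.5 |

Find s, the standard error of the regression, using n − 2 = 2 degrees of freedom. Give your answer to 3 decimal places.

x=4: ŷ = -3.5 + 4 = 0.5; e = 2.5 − 0.5 = 2
x=6: ŷ = -3.5 + 6 = 2.5; e = 1.5 − 2.5 = -1
x=8: ŷ = -3.5 + 8 = 4.5; e = 2.5 − 4.5 = -2
x=14: ŷ = -3.5 + 14 = 10.5; e = 11.5 − 10.5 = 1
SSE = 4 + 1 + 4 + 1 = 10
s = √(10/2) = √5 ≈ 2.236

s = 2.236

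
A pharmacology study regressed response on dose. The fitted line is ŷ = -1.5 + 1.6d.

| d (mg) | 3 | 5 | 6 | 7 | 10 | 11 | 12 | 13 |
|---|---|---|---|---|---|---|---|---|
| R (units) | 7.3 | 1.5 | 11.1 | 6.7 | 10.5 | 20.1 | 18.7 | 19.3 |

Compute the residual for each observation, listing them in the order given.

4, -5, 3, -3, -4, 4, 1, 0

d=3: ŷ = -1.5 + 1.6·3 = 3.3; e = 7.3 − 3.3 = 4
d=5: ŷ = -1.5 + 1.6·5 = 6.5; e = 1.5 − 6.5 = -5
d=6: ŷ = -1.5 + 1.6·6 = 8.1; e = 11.1 − 8.1 = 3
d=7: ŷ = -1.5 + 1.6·7 = 9.7; e = 6.7 − 9.7 = -3
d=10: ŷ = -1.5 + 1.6·10 = 14.5; e = 10.5 − 14.5 = -4
d=11: ŷ = -1.5 + 1.6·11 = 16.1; e = 20.1 − 16.1 = 4
d=12: ŷ = -1.5 + 1.6·12 = 17.7; e = 18.7 − 17.7 = 1
d=13: ŷ = -1.5 + 1.6·13 = 19.3; e = 19.3 − 19.3 = 0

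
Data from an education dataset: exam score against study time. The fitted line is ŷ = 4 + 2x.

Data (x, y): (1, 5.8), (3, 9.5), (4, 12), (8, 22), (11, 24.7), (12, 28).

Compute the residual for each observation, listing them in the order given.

x=1: ŷ = 4 + 2·1 = 6; e = 5.8 − 6 = -0.2
x=3: ŷ = 4 + 2·3 = 10; e = 9.5 − 10 = -0.5
x=4: ŷ = 4 + 2·4 = 12; e = 12 − 12 = 0
x=8: ŷ = 4 + 2·8 = 20; e = 22 − 20 = 2
x=11: ŷ = 4 + 2·11 = 26; e = 24.7 − 26 = -1.3
x=12: ŷ = 4 + 2·12 = 28; e = 28 − 28 = 0

-0.2, -0.5, 0, 2, -1.3, 0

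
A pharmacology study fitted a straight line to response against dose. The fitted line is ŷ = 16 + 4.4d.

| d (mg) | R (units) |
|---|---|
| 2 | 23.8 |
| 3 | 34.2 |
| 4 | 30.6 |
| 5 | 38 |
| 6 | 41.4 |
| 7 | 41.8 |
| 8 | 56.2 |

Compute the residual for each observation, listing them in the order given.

-1, 5, -3, 0, -1, -5, 5

d=2: ŷ = 16 + 4.4·2 = 24.8; e = 23.8 − 24.8 = -1
d=3: ŷ = 16 + 4.4·3 = 29.2; e = 34.2 − 29.2 = 5
d=4: ŷ = 16 + 4.4·4 = 33.6; e = 30.6 − 33.6 = -3
d=5: ŷ = 16 + 4.4·5 = 38; e = 38 − 38 = 0
d=6: ŷ = 16 + 4.4·6 = 42.4; e = 41.4 − 42.4 = -1
d=7: ŷ = 16 + 4.4·7 = 46.8; e = 41.8 − 46.8 = -5
d=8: ŷ = 16 + 4.4·8 = 51.2; e = 56.2 − 51.2 = 5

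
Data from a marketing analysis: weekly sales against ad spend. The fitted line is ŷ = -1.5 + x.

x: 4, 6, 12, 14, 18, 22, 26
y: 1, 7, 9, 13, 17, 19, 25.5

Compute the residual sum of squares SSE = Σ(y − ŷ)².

SSE = 14.5

x=4: ŷ = -1.5 + 4 = 2.5; e = 1 − 2.5 = -1.5
x=6: ŷ = -1.5 + 6 = 4.5; e = 7 − 4.5 = 2.5
x=12: ŷ = -1.5 + 12 = 10.5; e = 9 − 10.5 = -1.5
x=14: ŷ = -1.5 + 14 = 12.5; e = 13 − 12.5 = 0.5
x=18: ŷ = -1.5 + 18 = 16.5; e = 17 − 16.5 = 0.5
x=22: ŷ = -1.5 + 22 = 20.5; e = 19 − 20.5 = -1.5
x=26: ŷ = -1.5 + 26 = 24.5; e = 25.5 − 24.5 = 1
SSE = 2.25 + 6.25 + 2.25 + 0.25 + 0.25 + 2.25 + 1 = 14.5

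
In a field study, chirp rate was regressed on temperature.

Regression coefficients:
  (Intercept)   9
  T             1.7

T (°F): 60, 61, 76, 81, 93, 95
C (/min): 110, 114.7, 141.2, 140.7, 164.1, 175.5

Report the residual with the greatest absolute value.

r = -6

T=60: ŷ = 9 + 1.7·60 = 111; r = 110 − 111 = -1
T=61: ŷ = 9 + 1.7·61 = 112.7; r = 114.7 − 112.7 = 2
T=76: ŷ = 9 + 1.7·76 = 138.2; r = 141.2 − 138.2 = 3
T=81: ŷ = 9 + 1.7·81 = 146.7; r = 140.7 − 146.7 = -6
T=93: ŷ = 9 + 1.7·93 = 167.1; r = 164.1 − 167.1 = -3
T=95: ŷ = 9 + 1.7·95 = 170.5; r = 175.5 − 170.5 = 5
Largest |r| is 6 at T = 81, residual -6.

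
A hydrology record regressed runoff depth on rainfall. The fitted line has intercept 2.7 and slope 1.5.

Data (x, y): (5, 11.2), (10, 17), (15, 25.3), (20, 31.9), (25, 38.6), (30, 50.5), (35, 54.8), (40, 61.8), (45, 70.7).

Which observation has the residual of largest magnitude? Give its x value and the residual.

x = 30, r = 2.8

x=5: ŷ = 2.7 + 1.5·5 = 10.2; r = 11.2 − 10.2 = 1
x=10: ŷ = 2.7 + 1.5·10 = 17.7; r = 17 − 17.7 = -0.7
x=15: ŷ = 2.7 + 1.5·15 = 25.2; r = 25.3 − 25.2 = 0.1
x=20: ŷ = 2.7 + 1.5·20 = 32.7; r = 31.9 − 32.7 = -0.8
x=25: ŷ = 2.7 + 1.5·25 = 40.2; r = 38.6 − 40.2 = -1.6
x=30: ŷ = 2.7 + 1.5·30 = 47.7; r = 50.5 − 47.7 = 2.8
x=35: ŷ = 2.7 + 1.5·35 = 55.2; r = 54.8 − 55.2 = -0.4
x=40: ŷ = 2.7 + 1.5·40 = 62.7; r = 61.8 − 62.7 = -0.9
x=45: ŷ = 2.7 + 1.5·45 = 70.2; r = 70.7 − 70.2 = 0.5
Largest |r| is 2.8 at x = 30, residual 2.8.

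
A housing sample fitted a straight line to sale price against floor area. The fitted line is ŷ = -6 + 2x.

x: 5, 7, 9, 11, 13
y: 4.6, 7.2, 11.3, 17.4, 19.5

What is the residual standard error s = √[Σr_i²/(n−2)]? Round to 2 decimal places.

s = 1.11

x=5: ŷ = -6 + 2·5 = 4; r = 4.6 − 4 = 0.6
x=7: ŷ = -6 + 2·7 = 8; r = 7.2 − 8 = -0.8
x=9: ŷ = -6 + 2·9 = 12; r = 11.3 − 12 = -0.7
x=11: ŷ = -6 + 2·11 = 16; r = 17.4 − 16 = 1.4
x=13: ŷ = -6 + 2·13 = 20; r = 19.5 − 20 = -0.5
SSE = 0.36 + 0.64 + 0.49 + 1.96 + 0.25 = 3.7
s = √(3.7/3) = √1.23333 ≈ 1.11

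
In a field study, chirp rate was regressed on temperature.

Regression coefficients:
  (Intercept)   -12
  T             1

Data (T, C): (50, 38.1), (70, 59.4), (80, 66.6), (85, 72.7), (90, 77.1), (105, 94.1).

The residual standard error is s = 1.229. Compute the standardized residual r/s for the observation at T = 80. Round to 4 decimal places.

Ĉ = -12 + 80 = 68
r = 66.6 − 68 = -1.4
r/s = -1.4 / 1.229 = -1.1391

-1.1391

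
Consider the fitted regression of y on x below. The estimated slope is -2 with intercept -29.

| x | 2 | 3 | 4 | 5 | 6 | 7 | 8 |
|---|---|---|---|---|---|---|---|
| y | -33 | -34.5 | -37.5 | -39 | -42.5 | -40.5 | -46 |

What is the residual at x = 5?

ŷ = -29 − 2·5 = -39
e = -39 − (-39) = 0

e = 0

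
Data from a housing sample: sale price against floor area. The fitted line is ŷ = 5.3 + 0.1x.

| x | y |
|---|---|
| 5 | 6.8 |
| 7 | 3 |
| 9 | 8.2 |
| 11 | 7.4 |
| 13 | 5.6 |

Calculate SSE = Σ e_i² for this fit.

SSE = 16

x=5: ŷ = 5.3 + 0.1·5 = 5.8; e = 6.8 − 5.8 = 1
x=7: ŷ = 5.3 + 0.1·7 = 6; e = 3 − 6 = -3
x=9: ŷ = 5.3 + 0.1·9 = 6.2; e = 8.2 − 6.2 = 2
x=11: ŷ = 5.3 + 0.1·11 = 6.4; e = 7.4 − 6.4 = 1
x=13: ŷ = 5.3 + 0.1·13 = 6.6; e = 5.6 − 6.6 = -1
SSE = 1 + 9 + 4 + 1 + 1 = 16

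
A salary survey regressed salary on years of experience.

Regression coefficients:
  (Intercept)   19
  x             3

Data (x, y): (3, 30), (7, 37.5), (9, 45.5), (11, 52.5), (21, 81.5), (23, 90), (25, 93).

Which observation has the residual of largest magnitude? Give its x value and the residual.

x = 7, r = -2.5

x=3: ŷ = 19 + 3·3 = 28; r = 30 − 28 = 2
x=7: ŷ = 19 + 3·7 = 40; r = 37.5 − 40 = -2.5
x=9: ŷ = 19 + 3·9 = 46; r = 45.5 − 46 = -0.5
x=11: ŷ = 19 + 3·11 = 52; r = 52.5 − 52 = 0.5
x=21: ŷ = 19 + 3·21 = 82; r = 81.5 − 82 = -0.5
x=23: ŷ = 19 + 3·23 = 88; r = 90 − 88 = 2
x=25: ŷ = 19 + 3·25 = 94; r = 93 − 94 = -1
Largest |r| is 2.5 at x = 7, residual -2.5.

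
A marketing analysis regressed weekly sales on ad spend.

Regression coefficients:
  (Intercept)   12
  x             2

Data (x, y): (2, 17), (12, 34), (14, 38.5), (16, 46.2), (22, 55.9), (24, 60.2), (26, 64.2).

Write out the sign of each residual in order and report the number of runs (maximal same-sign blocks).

5 runs

x=2: ŷ = 12 + 2·2 = 16; r = 17 − 16 = 1
x=12: ŷ = 12 + 2·12 = 36; r = 34 − 36 = -2
x=14: ŷ = 12 + 2·14 = 40; r = 38.5 − 40 = -1.5
x=16: ŷ = 12 + 2·16 = 44; r = 46.2 − 44 = 2.2
x=22: ŷ = 12 + 2·22 = 56; r = 55.9 − 56 = -0.1
x=24: ŷ = 12 + 2·24 = 60; r = 60.2 − 60 = 0.2
x=26: ŷ = 12 + 2·26 = 64; r = 64.2 − 64 = 0.2
Signs: + − − + − + +
Runs: +×1, −×2, +×1, −×1, +×2 → 5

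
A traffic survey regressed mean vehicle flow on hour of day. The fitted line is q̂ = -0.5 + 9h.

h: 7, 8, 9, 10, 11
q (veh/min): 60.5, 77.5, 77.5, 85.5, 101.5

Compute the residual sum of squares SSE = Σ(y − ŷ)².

h=7: q̂ = -0.5 + 9·7 = 62.5; r = 60.5 − 62.5 = -2
h=8: q̂ = -0.5 + 9·8 = 71.5; r = 77.5 − 71.5 = 6
h=9: q̂ = -0.5 + 9·9 = 80.5; r = 77.5 − 80.5 = -3
h=10: q̂ = -0.5 + 9·10 = 89.5; r = 85.5 − 89.5 = -4
h=11: q̂ = -0.5 + 9·11 = 98.5; r = 101.5 − 98.5 = 3
SSE = 4 + 36 + 9 + 16 + 9 = 74

SSE = 74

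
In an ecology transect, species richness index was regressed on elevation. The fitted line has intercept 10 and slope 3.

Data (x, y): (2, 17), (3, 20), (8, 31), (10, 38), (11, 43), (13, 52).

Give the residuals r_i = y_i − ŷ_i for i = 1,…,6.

x=2: ŷ = 10 + 3·2 = 16; r = 17 − 16 = 1
x=3: ŷ = 10 + 3·3 = 19; r = 20 − 19 = 1
x=8: ŷ = 10 + 3·8 = 34; r = 31 − 34 = -3
x=10: ŷ = 10 + 3·10 = 40; r = 38 − 40 = -2
x=11: ŷ = 10 + 3·11 = 43; r = 43 − 43 = 0
x=13: ŷ = 10 + 3·13 = 49; r = 52 − 49 = 3

1, 1, -3, -2, 0, 3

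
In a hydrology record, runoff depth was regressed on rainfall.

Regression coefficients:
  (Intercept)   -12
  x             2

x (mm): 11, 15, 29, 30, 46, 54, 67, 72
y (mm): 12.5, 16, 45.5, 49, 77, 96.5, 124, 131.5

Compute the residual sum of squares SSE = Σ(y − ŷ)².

x=11: ŷ = -12 + 2·11 = 10; r = 12.5 − 10 = 2.5
x=15: ŷ = -12 + 2·15 = 18; r = 16 − 18 = -2
x=29: ŷ = -12 + 2·29 = 46; r = 45.5 − 46 = -0.5
x=30: ŷ = -12 + 2·30 = 48; r = 49 − 48 = 1
x=46: ŷ = -12 + 2·46 = 80; r = 77 − 80 = -3
x=54: ŷ = -12 + 2·54 = 96; r = 96.5 − 96 = 0.5
x=67: ŷ = -12 + 2·67 = 122; r = 124 − 122 = 2
x=72: ŷ = -12 + 2·72 = 132; r = 131.5 − 132 = -0.5
SSE = 6.25 + 4 + 0.25 + 1 + 9 + 0.25 + 4 + 0.25 = 25

SSE = 25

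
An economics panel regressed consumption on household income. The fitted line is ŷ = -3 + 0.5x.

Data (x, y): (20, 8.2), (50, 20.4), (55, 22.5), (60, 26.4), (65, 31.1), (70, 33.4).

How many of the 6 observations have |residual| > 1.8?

1

x=20: ŷ = -3 + 0.5·20 = 7; r = 8.2 − 7 = 1.2
x=50: ŷ = -3 + 0.5·50 = 22; r = 20.4 − 22 = -1.6
x=55: ŷ = -3 + 0.5·55 = 24.5; r = 22.5 − 24.5 = -2
x=60: ŷ = -3 + 0.5·60 = 27; r = 26.4 − 27 = -0.6
x=65: ŷ = -3 + 0.5·65 = 29.5; r = 31.1 − 29.5 = 1.6
x=70: ŷ = -3 + 0.5·70 = 32; r = 33.4 − 32 = 1.4
|r| > 1.8: x=55 (|r|=2) → 1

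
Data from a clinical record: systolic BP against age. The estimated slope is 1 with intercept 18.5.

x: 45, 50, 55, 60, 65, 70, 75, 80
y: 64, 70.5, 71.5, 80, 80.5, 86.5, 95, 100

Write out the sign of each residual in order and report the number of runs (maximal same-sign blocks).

x=45: ŷ = 18.5 + 45 = 63.5; r = 64 − 63.5 = 0.5
x=50: ŷ = 18.5 + 50 = 68.5; r = 70.5 − 68.5 = 2
x=55: ŷ = 18.5 + 55 = 73.5; r = 71.5 − 73.5 = -2
x=60: ŷ = 18.5 + 60 = 78.5; r = 80 − 78.5 = 1.5
x=65: ŷ = 18.5 + 65 = 83.5; r = 80.5 − 83.5 = -3
x=70: ŷ = 18.5 + 70 = 88.5; r = 86.5 − 88.5 = -2
x=75: ŷ = 18.5 + 75 = 93.5; r = 95 − 93.5 = 1.5
x=80: ŷ = 18.5 + 80 = 98.5; r = 100 − 98.5 = 1.5
Signs: + + − + − − + +
Runs: +×2, −×1, +×1, −×2, +×2 → 5

5 runs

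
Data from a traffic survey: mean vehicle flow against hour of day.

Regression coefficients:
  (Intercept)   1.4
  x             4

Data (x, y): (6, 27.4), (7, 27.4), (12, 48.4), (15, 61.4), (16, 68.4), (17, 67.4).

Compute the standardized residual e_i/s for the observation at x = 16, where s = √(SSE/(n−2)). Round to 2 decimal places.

x=6: ŷ = 1.4 + 4·6 = 25.4; e = 27.4 − 25.4 = 2
x=7: ŷ = 1.4 + 4·7 = 29.4; e = 27.4 − 29.4 = -2
x=12: ŷ = 1.4 + 4·12 = 49.4; e = 48.4 − 49.4 = -1
x=15: ŷ = 1.4 + 4·15 = 61.4; e = 61.4 − 61.4 = 0
x=16: ŷ = 1.4 + 4·16 = 65.4; e = 68.4 − 65.4 = 3
x=17: ŷ = 1.4 + 4·17 = 69.4; e = 67.4 − 69.4 = -2
SSE = 4 + 4 + 1 + 0 + 9 + 4 = 22
s = √(22/4) = 2.34521
e/s = 3 / 2.34521 = 1.28

1.28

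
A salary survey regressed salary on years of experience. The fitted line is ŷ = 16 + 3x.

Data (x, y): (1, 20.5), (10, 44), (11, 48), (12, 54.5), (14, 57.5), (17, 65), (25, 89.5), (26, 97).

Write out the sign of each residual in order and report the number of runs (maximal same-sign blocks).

x=1: ŷ = 16 + 3·1 = 19; e = 20.5 − 19 = 1.5
x=10: ŷ = 16 + 3·10 = 46; e = 44 − 46 = -2
x=11: ŷ = 16 + 3·11 = 49; e = 48 − 49 = -1
x=12: ŷ = 16 + 3·12 = 52; e = 54.5 − 52 = 2.5
x=14: ŷ = 16 + 3·14 = 58; e = 57.5 − 58 = -0.5
x=17: ŷ = 16 + 3·17 = 67; e = 65 − 67 = -2
x=25: ŷ = 16 + 3·25 = 91; e = 89.5 − 91 = -1.5
x=26: ŷ = 16 + 3·26 = 94; e = 97 − 94 = 3
Signs: + − − + − − − +
Runs: +×1, −×2, +×1, −×3, +×1 → 5

5 runs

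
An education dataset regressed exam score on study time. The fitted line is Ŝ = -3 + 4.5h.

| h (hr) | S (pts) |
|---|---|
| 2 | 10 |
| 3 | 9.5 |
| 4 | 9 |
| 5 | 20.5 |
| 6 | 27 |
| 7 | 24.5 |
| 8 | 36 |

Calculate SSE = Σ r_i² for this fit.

h=2: Ŝ = -3 + 4.5·2 = 6; r = 10 − 6 = 4
h=3: Ŝ = -3 + 4.5·3 = 10.5; r = 9.5 − 10.5 = -1
h=4: Ŝ = -3 + 4.5·4 = 15; r = 9 − 15 = -6
h=5: Ŝ = -3 + 4.5·5 = 19.5; r = 20.5 − 19.5 = 1
h=6: Ŝ = -3 + 4.5·6 = 24; r = 27 − 24 = 3
h=7: Ŝ = -3 + 4.5·7 = 28.5; r = 24.5 − 28.5 = -4
h=8: Ŝ = -3 + 4.5·8 = 33; r = 36 − 33 = 3
SSE = 16 + 1 + 36 + 1 + 9 + 16 + 9 = 88

SSE = 88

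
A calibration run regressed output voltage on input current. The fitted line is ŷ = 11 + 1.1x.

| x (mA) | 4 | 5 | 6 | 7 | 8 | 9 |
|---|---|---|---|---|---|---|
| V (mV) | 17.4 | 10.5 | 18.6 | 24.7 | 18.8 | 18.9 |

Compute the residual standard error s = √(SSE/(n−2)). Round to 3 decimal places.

x=4: ŷ = 11 + 1.1·4 = 15.4; e = 17.4 − 15.4 = 2
x=5: ŷ = 11 + 1.1·5 = 16.5; e = 10.5 − 16.5 = -6
x=6: ŷ = 11 + 1.1·6 = 17.6; e = 18.6 − 17.6 = 1
x=7: ŷ = 11 + 1.1·7 = 18.7; e = 24.7 − 18.7 = 6
x=8: ŷ = 11 + 1.1·8 = 19.8; e = 18.8 − 19.8 = -1
x=9: ŷ = 11 + 1.1·9 = 20.9; e = 18.9 − 20.9 = -2
SSE = 4 + 36 + 1 + 36 + 1 + 4 = 82
s = √(82/4) = √20.5 ≈ 4.528

s = 4.528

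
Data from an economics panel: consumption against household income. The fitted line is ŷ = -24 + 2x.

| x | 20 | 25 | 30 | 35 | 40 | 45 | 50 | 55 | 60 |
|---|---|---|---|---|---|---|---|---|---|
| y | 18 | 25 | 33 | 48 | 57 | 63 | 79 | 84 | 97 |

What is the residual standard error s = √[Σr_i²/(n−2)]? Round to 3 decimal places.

x=20: ŷ = -24 + 2·20 = 16; r = 18 − 16 = 2
x=25: ŷ = -24 + 2·25 = 26; r = 25 − 26 = -1
x=30: ŷ = -24 + 2·30 = 36; r = 33 − 36 = -3
x=35: ŷ = -24 + 2·35 = 46; r = 48 − 46 = 2
x=40: ŷ = -24 + 2·40 = 56; r = 57 − 56 = 1
x=45: ŷ = -24 + 2·45 = 66; r = 63 − 66 = -3
x=50: ŷ = -24 + 2·50 = 76; r = 79 − 76 = 3
x=55: ŷ = -24 + 2·55 = 86; r = 84 − 86 = -2
x=60: ŷ = -24 + 2·60 = 96; r = 97 − 96 = 1
SSE = 4 + 1 + 9 + 4 + 1 + 9 + 9 + 4 + 1 = 42
s = √(42/7) = √6 ≈ 2.449

s = 2.449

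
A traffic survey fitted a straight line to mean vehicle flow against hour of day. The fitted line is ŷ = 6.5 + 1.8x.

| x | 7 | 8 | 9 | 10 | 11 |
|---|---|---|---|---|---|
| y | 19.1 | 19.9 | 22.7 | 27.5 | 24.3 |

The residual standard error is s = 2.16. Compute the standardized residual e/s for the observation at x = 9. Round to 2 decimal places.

0.00

ŷ = 6.5 + 1.8·9 = 22.7
e = 22.7 − 22.7 = 0
e/s = 0 / 2.16 = 0.00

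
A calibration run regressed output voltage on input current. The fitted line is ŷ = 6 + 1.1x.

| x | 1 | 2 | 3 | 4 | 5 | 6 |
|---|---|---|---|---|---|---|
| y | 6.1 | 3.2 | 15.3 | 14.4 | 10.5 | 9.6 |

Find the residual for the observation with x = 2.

ŷ = 6 + 1.1·2 = 8.2
r = 3.2 − 8.2 = -5

r = -5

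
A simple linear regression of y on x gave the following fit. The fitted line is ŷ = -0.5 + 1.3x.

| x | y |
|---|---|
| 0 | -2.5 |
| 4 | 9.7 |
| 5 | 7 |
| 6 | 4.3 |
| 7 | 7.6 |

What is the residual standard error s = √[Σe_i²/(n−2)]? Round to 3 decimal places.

s = 3.651

x=0: ŷ = -0.5 + 1.3·0 = -0.5; e = -2.5 − (-0.5) = -2
x=4: ŷ = -0.5 + 1.3·4 = 4.7; e = 9.7 − 4.7 = 5
x=5: ŷ = -0.5 + 1.3·5 = 6; e = 7 − 6 = 1
x=6: ŷ = -0.5 + 1.3·6 = 7.3; e = 4.3 − 7.3 = -3
x=7: ŷ = -0.5 + 1.3·7 = 8.6; e = 7.6 − 8.6 = -1
SSE = 4 + 25 + 1 + 9 + 1 = 40
s = √(40/3) = √13.3333 ≈ 3.651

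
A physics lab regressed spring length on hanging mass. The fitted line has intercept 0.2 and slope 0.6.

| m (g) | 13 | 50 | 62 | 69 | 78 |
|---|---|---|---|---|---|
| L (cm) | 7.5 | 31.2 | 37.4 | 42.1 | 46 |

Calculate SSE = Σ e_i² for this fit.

SSE = 2.5

m=13: L̂ = 0.2 + 0.6·13 = 8; e = 7.5 − 8 = -0.5
m=50: L̂ = 0.2 + 0.6·50 = 30.2; e = 31.2 − 30.2 = 1
m=62: L̂ = 0.2 + 0.6·62 = 37.4; e = 37.4 − 37.4 = 0
m=69: L̂ = 0.2 + 0.6·69 = 41.6; e = 42.1 − 41.6 = 0.5
m=78: L̂ = 0.2 + 0.6·78 = 47; e = 46 − 47 = -1
SSE = 0.25 + 1 + 0 + 0.25 + 1 = 2.5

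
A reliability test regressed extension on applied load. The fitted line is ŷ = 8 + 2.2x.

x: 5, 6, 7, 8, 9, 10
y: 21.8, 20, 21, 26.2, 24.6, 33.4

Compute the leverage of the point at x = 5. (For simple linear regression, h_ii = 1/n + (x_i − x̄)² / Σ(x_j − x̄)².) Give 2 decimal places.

h = 0.52

x̄ = (5 + 6 + 7 + 8 + 9 + 10)/6 = 7.5
Σ(x − x̄)² = 6.25 + 2.25 + 0.25 + 0.25 + 2.25 + 6.25 = 17.5
h = 1/6 + (-2.5)²/17.5 = 0.166667 + 0.357143 = 0.52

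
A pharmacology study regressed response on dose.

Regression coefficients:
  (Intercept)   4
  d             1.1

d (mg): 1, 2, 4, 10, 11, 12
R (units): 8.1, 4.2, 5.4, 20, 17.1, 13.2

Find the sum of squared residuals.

d=1: R̂ = 4 + 1.1·1 = 5.1; e = 8.1 − 5.1 = 3
d=2: R̂ = 4 + 1.1·2 = 6.2; e = 4.2 − 6.2 = -2
d=4: R̂ = 4 + 1.1·4 = 8.4; e = 5.4 − 8.4 = -3
d=10: R̂ = 4 + 1.1·10 = 15; e = 20 − 15 = 5
d=11: R̂ = 4 + 1.1·11 = 16.1; e = 17.1 − 16.1 = 1
d=12: R̂ = 4 + 1.1·12 = 17.2; e = 13.2 − 17.2 = -4
SSE = 9 + 4 + 9 + 25 + 1 + 16 = 64

SSE = 64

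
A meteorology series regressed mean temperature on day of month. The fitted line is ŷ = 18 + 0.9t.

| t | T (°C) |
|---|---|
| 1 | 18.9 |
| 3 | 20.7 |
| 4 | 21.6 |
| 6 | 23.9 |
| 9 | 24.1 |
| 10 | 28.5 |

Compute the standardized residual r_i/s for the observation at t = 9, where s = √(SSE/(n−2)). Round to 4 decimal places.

-1.5689

t=1: ŷ = 18 + 0.9·1 = 18.9; r = 18.9 − 18.9 = 0
t=3: ŷ = 18 + 0.9·3 = 20.7; r = 20.7 − 20.7 = 0
t=4: ŷ = 18 + 0.9·4 = 21.6; r = 21.6 − 21.6 = 0
t=6: ŷ = 18 + 0.9·6 = 23.4; r = 23.9 − 23.4 = 0.5
t=9: ŷ = 18 + 0.9·9 = 26.1; r = 24.1 − 26.1 = -2
t=10: ŷ = 18 + 0.9·10 = 27; r = 28.5 − 27 = 1.5
SSE = 0 + 0 + 0 + 0.25 + 4 + 2.25 = 6.5
s = √(6.5/4) = 1.27475
r/s = -2 / 1.27475 = -1.5689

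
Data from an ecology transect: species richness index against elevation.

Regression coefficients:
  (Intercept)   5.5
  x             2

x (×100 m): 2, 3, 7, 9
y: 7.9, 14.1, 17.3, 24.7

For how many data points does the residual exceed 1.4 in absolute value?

3

x=2: ŷ = 5.5 + 2·2 = 9.5; r = 7.9 − 9.5 = -1.6
x=3: ŷ = 5.5 + 2·3 = 11.5; r = 14.1 − 11.5 = 2.6
x=7: ŷ = 5.5 + 2·7 = 19.5; r = 17.3 − 19.5 = -2.2
x=9: ŷ = 5.5 + 2·9 = 23.5; r = 24.7 − 23.5 = 1.2
|r| > 1.4: x=2 (|r|=1.6), x=3 (|r|=2.6), x=7 (|r|=2.2) → 3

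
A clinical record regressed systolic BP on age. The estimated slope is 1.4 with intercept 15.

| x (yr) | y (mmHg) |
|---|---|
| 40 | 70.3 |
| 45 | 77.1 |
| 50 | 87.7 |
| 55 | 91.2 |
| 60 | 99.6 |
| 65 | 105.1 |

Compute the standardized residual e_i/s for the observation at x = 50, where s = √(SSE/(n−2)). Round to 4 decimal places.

x=40: ŷ = 15 + 1.4·40 = 71; e = 70.3 − 71 = -0.7
x=45: ŷ = 15 + 1.4·45 = 78; e = 77.1 − 78 = -0.9
x=50: ŷ = 15 + 1.4·50 = 85; e = 87.7 − 85 = 2.7
x=55: ŷ = 15 + 1.4·55 = 92; e = 91.2 − 92 = -0.8
x=60: ŷ = 15 + 1.4·60 = 99; e = 99.6 − 99 = 0.6
x=65: ŷ = 15 + 1.4·65 = 106; e = 105.1 − 106 = -0.9
SSE = 0.49 + 0.81 + 7.29 + 0.64 + 0.36 + 0.81 = 10.4
s = √(10.4/4) = 1.61245
e/s = 2.7 / 1.61245 = 1.6745

1.6745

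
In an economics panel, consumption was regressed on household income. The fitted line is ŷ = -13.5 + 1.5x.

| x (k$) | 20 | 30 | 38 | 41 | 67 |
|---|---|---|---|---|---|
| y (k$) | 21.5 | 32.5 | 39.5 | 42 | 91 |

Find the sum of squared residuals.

SSE = 94

x=20: ŷ = -13.5 + 1.5·20 = 16.5; e = 21.5 − 16.5 = 5
x=30: ŷ = -13.5 + 1.5·30 = 31.5; e = 32.5 − 31.5 = 1
x=38: ŷ = -13.5 + 1.5·38 = 43.5; e = 39.5 − 43.5 = -4
x=41: ŷ = -13.5 + 1.5·41 = 48; e = 42 − 48 = -6
x=67: ŷ = -13.5 + 1.5·67 = 87; e = 91 − 87 = 4
SSE = 25 + 1 + 16 + 36 + 16 = 94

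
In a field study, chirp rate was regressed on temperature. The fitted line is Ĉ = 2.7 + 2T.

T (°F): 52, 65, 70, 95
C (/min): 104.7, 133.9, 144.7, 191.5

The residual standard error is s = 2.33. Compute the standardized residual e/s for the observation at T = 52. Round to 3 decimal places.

Ĉ = 2.7 + 2·52 = 106.7
e = 104.7 − 106.7 = -2
e/s = -2 / 2.33 = -0.858

-0.858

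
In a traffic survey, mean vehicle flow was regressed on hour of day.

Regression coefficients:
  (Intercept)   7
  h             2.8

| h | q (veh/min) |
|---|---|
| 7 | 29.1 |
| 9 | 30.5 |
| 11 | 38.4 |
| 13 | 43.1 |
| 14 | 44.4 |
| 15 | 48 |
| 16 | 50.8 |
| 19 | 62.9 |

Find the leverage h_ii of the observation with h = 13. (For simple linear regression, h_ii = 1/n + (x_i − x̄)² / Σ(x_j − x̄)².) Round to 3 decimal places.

h = 0.125

h̄ = (7 + 9 + 11 + 13 + 14 + 15 + 16 + 19)/8 = 13
Σ(h − h̄)² = 36 + 16 + 4 + 0 + 1 + 4 + 9 + 36 = 106
h = 1/8 + (0)²/106 = 0.125 + 0 = 0.125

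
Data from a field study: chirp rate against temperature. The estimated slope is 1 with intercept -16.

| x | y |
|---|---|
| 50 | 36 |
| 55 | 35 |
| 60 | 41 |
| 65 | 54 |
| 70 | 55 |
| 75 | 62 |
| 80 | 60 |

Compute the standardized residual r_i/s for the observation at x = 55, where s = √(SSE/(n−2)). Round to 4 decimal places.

-1.0000

x=50: ŷ = -16 + 50 = 34; r = 36 − 34 = 2
x=55: ŷ = -16 + 55 = 39; r = 35 − 39 = -4
x=60: ŷ = -16 + 60 = 44; r = 41 − 44 = -3
x=65: ŷ = -16 + 65 = 49; r = 54 − 49 = 5
x=70: ŷ = -16 + 70 = 54; r = 55 − 54 = 1
x=75: ŷ = -16 + 75 = 59; r = 62 − 59 = 3
x=80: ŷ = -16 + 80 = 64; r = 60 − 64 = -4
SSE = 4 + 16 + 9 + 25 + 1 + 9 + 16 = 80
s = √(80/5) = 4
r/s = -4 / 4 = -1.0000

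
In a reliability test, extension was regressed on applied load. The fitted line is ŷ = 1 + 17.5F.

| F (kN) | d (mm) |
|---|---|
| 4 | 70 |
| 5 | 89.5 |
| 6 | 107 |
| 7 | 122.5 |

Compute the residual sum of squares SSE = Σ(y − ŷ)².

F=4: ŷ = 1 + 17.5·4 = 71; e = 70 − 71 = -1
F=5: ŷ = 1 + 17.5·5 = 88.5; e = 89.5 − 88.5 = 1
F=6: ŷ = 1 + 17.5·6 = 106; e = 107 − 106 = 1
F=7: ŷ = 1 + 17.5·7 = 123.5; e = 122.5 − 123.5 = -1
SSE = 1 + 1 + 1 + 1 = 4

SSE = 4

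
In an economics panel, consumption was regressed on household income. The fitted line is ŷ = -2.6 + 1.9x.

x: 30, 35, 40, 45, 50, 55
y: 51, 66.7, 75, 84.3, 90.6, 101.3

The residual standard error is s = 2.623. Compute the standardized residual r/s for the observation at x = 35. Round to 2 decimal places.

1.07

ŷ = -2.6 + 1.9·35 = 63.9
r = 66.7 − 63.9 = 2.8
r/s = 2.8 / 2.623 = 1.07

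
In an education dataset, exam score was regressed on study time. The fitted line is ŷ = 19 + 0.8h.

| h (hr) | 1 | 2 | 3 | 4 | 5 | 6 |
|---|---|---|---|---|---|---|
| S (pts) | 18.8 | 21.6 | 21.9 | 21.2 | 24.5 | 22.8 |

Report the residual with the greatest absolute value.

h=1: ŷ = 19 + 0.8·1 = 19.8; e = 18.8 − 19.8 = -1
h=2: ŷ = 19 + 0.8·2 = 20.6; e = 21.6 − 20.6 = 1
h=3: ŷ = 19 + 0.8·3 = 21.4; e = 21.9 − 21.4 = 0.5
h=4: ŷ = 19 + 0.8·4 = 22.2; e = 21.2 − 22.2 = -1
h=5: ŷ = 19 + 0.8·5 = 23; e = 24.5 − 23 = 1.5
h=6: ŷ = 19 + 0.8·6 = 23.8; e = 22.8 − 23.8 = -1
Largest |e| is 1.5 at h = 5, residual 1.5.

e = 1.5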